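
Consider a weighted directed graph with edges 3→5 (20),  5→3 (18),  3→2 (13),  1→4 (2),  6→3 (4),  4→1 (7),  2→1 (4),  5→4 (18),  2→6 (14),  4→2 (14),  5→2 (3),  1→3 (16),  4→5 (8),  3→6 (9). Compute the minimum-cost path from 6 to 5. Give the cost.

24

Routes from 6 to 5:
6-3-2-1-4-5: 4 + 13 + 4 + 2 + 8 = 31
6-3-5: 4 + 20 = 24
The minimum is 24.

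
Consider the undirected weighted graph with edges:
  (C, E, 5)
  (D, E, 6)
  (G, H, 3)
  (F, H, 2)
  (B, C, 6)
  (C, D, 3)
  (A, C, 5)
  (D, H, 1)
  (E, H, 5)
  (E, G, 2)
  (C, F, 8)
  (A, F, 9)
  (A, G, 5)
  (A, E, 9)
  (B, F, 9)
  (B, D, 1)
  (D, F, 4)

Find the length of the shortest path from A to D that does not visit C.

Some routes from A to D avoiding C:
A -> F -> H -> D: 9 + 2 + 1 = 12
A -> F -> D: 9 + 4 = 13
A -> G -> H -> D: 5 + 3 + 1 = 9
Shortest: 9.

9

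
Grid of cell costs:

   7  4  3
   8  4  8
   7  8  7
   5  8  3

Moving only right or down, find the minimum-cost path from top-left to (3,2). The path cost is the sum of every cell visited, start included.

32

One optimal route is r0c0 r0c1 r0c2 r1c2 r2c2 r3c2.
Its cost is 7 + 4 + 3 + 8 + 7 + 3 = 32.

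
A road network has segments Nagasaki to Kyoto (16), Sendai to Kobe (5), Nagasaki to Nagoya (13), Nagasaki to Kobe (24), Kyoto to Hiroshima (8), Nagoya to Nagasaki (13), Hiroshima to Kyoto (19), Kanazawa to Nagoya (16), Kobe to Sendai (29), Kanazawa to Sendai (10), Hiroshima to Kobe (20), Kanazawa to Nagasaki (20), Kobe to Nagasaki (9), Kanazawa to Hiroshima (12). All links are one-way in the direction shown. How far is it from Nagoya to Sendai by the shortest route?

66

Routes from Nagoya to Sendai:
Nagoya -> Nagasaki -> Kobe -> Sendai: 13 + 24 + 29 = 66
Nagoya -> Nagasaki -> Kyoto -> Hiroshima -> Kobe -> Sendai: 13 + 16 + 8 + 20 + 29 = 86
Best route has total 66 mi.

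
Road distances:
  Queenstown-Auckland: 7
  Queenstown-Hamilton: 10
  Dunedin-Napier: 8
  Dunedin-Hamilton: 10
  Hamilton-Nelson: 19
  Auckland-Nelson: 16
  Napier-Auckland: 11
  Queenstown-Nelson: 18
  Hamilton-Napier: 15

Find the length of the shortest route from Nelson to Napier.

Comparing a few candidate routes:
Nelson - Auckland - Napier: 16 + 11 = 27
Nelson - Hamilton - Napier: 19 + 15 = 34
Nelson - Queenstown - Auckland - Napier: 18 + 7 + 11 = 36
Nelson - Hamilton - Dunedin - Napier: 19 + 10 + 8 = 37
Nelson - Queenstown - Hamilton - Napier: 18 + 10 + 15 = 43
Best route has total 27.

27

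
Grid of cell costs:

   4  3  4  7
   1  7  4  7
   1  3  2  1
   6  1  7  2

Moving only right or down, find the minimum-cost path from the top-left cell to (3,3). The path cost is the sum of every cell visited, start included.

Cheapest: r0c0 → r1c0 → r2c0 → r2c1 → r2c2 → r2c3 → r3c3
  4 + 1 + 1 + 3 + 2 + 1 + 2 = 14

14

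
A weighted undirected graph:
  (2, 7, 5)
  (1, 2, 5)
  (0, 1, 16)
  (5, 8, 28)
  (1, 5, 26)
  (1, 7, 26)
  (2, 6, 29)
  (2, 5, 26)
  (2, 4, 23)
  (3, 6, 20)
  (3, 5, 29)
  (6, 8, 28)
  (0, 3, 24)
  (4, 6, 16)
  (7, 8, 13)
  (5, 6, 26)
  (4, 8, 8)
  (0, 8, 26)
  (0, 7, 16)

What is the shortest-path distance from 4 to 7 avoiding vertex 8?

Some routes from 4 to 7 avoiding 8:
4 → 2 → 1 → 7: 23 + 5 + 26 = 54
4 → 6 → 2 → 7: 16 + 29 + 5 = 50
4 → 2 → 7: 23 + 5 = 28
Shortest: 28.

28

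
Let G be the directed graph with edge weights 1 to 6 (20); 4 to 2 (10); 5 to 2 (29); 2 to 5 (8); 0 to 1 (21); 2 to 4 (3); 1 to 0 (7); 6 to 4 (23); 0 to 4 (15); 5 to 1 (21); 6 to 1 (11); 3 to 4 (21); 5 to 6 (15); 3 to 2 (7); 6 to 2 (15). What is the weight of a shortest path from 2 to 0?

Paths from 2 to 0:
2 -> 5 -> 1 -> 0: 8 + 21 + 7 = 36
2 -> 5 -> 6 -> 1 -> 0: 8 + 15 + 11 + 7 = 41
Shortest: 36.

36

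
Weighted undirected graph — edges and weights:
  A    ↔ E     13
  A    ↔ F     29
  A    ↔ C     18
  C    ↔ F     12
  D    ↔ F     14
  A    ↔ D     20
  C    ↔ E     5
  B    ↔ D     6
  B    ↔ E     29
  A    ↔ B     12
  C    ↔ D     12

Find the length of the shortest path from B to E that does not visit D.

25

Paths from B to E avoiding D:
B -> A -> F -> C -> E: 12 + 29 + 12 + 5 = 58
B -> E: 29
B -> A -> E: 12 + 13 = 25
B -> A -> C -> E: 12 + 18 + 5 = 35
Shortest: 25.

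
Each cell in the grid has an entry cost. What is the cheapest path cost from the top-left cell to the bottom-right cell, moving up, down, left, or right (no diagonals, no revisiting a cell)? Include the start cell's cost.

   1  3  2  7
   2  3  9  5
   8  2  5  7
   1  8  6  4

Take r0c0 → r1c0 → r1c1 → r2c1 → r2c2 → r3c2 → r3c3 for a total of 1 + 2 + 3 + 2 + 5 + 6 + 4 = 23.

23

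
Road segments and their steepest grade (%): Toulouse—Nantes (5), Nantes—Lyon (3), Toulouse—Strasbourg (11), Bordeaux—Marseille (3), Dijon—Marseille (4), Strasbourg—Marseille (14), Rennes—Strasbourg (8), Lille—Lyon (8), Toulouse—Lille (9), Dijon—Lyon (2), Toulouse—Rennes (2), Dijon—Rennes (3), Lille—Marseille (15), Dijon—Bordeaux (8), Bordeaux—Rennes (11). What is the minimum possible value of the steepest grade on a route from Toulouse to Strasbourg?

8

Checking several routes:
Toulouse→Nantes→Lyon→Dijon→Marseille→Bordeaux→Rennes→Strasbourg: max(5, 3, 2, 4, 3, 11, 8) = 11
Toulouse→Nantes→Lyon→Dijon→Bordeaux→Rennes→Strasbourg: max(5, 3, 2, 8, 11, 8) = 11
Toulouse→Lille→Lyon→Dijon→Rennes→Strasbourg: max(9, 8, 2, 3, 8) = 9
Toulouse→Nantes→Lyon→Dijon→Rennes→Strasbourg: max(5, 3, 2, 3, 8) = 8
Toulouse→Rennes→Strasbourg: max(2, 8) = 8
Toulouse→Strasbourg: max(11) = 11
Smallest bottleneck: 8%.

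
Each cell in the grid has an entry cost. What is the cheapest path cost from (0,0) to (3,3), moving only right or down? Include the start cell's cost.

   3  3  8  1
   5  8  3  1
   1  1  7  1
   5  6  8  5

Cheapest: (0,0) (0,1) (0,2) (0,3) (1,3) (2,3) (3,3)
  3 + 3 + 8 + 1 + 1 + 1 + 5 = 22

22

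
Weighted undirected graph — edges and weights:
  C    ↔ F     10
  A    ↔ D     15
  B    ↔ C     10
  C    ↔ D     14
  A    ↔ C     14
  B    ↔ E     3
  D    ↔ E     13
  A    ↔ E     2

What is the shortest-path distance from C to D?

Candidate routes:
C -> A -> D: 14 + 15 = 29
C -> B -> E -> D: 10 + 3 + 13 = 26
C -> D: 14
C -> A -> E -> D: 14 + 2 + 13 = 29
C -> B -> E -> A -> D: 10 + 3 + 2 + 15 = 30
The minimum is 14.

14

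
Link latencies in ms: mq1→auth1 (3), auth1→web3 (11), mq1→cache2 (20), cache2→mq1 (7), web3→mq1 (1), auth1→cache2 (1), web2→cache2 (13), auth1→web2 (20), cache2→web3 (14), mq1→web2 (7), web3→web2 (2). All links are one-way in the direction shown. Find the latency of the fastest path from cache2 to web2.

14

Checking several routes:
cache2→web3→web2: 14 + 2 = 16
cache2→web3→mq1→web2: 14 + 1 + 7 = 22
cache2→mq1→auth1→web3→web2: 7 + 3 + 11 + 2 = 23
cache2→mq1→web2: 7 + 7 = 14
Best route has total 14 ms.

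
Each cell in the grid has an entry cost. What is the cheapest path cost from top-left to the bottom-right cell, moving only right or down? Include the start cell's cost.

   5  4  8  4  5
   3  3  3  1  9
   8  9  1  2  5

One optimal route is (0,0) -> (1,0) -> (1,1) -> (1,2) -> (1,3) -> (2,3) -> (2,4).
Its cost is 5 + 3 + 3 + 3 + 1 + 2 + 5 = 22.
(Top row then right column would cost 40.)

22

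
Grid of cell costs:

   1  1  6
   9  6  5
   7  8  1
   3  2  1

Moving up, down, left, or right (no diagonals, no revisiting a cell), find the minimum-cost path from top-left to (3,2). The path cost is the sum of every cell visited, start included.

15

Best path: r0c0 -> r0c1 -> r0c2 -> r1c2 -> r2c2 -> r3c2
Cost: 1 + 1 + 6 + 5 + 1 + 1 = 15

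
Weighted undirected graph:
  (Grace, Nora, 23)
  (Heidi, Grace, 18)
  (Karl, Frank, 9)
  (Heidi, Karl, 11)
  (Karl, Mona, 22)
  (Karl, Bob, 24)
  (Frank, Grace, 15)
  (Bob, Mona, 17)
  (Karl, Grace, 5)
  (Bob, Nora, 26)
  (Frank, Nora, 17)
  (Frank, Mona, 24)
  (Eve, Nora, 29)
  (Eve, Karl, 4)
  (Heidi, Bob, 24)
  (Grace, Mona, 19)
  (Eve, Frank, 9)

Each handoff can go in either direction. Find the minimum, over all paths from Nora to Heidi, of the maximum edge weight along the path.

17

A few of the Nora→Heidi routes:
Nora - Frank - Karl - Grace - Heidi: max(17, 9, 5, 18) = 18
Nora - Frank - Karl - Heidi: max(17, 9, 11) = 17
Nora - Frank - Grace - Karl - Heidi: max(17, 15, 5, 11) = 17
Nora - Frank - Eve - Karl - Heidi: max(17, 9, 4, 11) = 17
Smallest bottleneck: 17.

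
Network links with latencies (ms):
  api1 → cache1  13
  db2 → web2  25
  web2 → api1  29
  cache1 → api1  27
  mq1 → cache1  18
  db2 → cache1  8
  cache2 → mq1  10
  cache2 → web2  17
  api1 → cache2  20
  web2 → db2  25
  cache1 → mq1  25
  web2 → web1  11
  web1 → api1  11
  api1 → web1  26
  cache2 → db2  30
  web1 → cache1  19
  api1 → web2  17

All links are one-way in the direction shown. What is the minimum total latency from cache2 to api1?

39

Checking several routes:
cache2→web2→api1: 17 + 29 = 46
cache2→web2→web1→api1: 17 + 11 + 11 = 39
cache2→mq1→cache1→api1: 10 + 18 + 27 = 55
Shortest: 39 ms.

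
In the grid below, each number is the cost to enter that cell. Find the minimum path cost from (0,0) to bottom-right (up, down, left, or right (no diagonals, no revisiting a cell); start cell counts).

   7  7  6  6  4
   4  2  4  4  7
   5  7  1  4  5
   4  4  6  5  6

Path [0,0] -> [1,0] -> [1,1] -> [1,2] -> [2,2] -> [2,3] -> [2,4] -> [3,4]: 7 + 4 + 2 + 4 + 1 + 4 + 5 + 6 = 33.

33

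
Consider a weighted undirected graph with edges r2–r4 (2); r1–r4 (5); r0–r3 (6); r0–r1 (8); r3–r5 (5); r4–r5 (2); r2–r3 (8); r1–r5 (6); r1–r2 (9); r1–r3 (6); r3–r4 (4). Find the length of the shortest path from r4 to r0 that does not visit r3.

Candidate routes:
r4 - r5 - r1 - r0: 2 + 6 + 8 = 16
r4 - r2 - r1 - r0: 2 + 9 + 8 = 19
r4 - r1 - r0: 5 + 8 = 13
Shortest: 13.

13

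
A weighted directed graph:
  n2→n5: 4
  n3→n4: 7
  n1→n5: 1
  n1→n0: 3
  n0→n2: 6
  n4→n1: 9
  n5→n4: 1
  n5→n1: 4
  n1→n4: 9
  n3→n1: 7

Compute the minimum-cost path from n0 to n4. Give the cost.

Paths from n0 to n4:
n0 - n2 - n5 - n1 - n4: 6 + 4 + 4 + 9 = 23
n0 - n2 - n5 - n4: 6 + 4 + 1 = 11
The minimum is 11.

11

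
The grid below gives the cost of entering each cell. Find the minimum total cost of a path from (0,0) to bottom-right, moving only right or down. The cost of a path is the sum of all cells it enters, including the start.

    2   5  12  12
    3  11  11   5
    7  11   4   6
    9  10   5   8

40

One optimal route is [0,0] → [1,0] → [2,0] → [2,1] → [2,2] → [3,2] → [3,3].
Its cost is 2 + 3 + 7 + 11 + 4 + 5 + 8 = 40.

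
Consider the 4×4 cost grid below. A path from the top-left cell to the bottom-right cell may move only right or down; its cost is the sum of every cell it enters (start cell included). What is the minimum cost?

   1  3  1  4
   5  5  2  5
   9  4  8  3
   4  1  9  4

Path [0,0] -> [0,1] -> [0,2] -> [1,2] -> [1,3] -> [2,3] -> [3,3]: 1 + 3 + 1 + 2 + 5 + 3 + 4 = 19.

19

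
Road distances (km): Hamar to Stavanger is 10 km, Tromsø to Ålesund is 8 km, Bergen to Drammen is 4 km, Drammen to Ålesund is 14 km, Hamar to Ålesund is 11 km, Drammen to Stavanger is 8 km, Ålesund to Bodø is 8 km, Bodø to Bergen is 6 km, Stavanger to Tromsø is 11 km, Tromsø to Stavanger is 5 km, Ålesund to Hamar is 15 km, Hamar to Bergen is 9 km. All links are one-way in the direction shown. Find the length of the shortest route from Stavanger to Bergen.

Routes from Stavanger to Bergen:
Stavanger - Tromsø - Ålesund - Hamar - Bergen: 11 + 8 + 15 + 9 = 43
Stavanger - Tromsø - Ålesund - Bodø - Bergen: 11 + 8 + 8 + 6 = 33
Shortest: 33 km.

33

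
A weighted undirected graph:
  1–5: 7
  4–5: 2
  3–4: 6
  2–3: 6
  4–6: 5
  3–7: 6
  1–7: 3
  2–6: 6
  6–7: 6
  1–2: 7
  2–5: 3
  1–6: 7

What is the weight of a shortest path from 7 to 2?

10

Some routes from 7 to 2:
7 - 1 - 5 - 2: 3 + 7 + 3 = 13
7 - 1 - 2: 3 + 7 = 10
7 - 3 - 2: 6 + 6 = 12
7 - 6 - 4 - 5 - 2: 6 + 5 + 2 + 3 = 16
7 - 6 - 2: 6 + 6 = 12
The minimum is 10.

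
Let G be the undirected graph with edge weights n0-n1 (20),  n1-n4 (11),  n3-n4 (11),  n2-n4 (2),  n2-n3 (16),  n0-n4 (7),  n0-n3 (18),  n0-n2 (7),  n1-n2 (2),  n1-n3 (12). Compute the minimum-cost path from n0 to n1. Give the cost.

9

Some routes from n0 to n1:
n0 -> n2 -> n1: 7 + 2 = 9
n0 -> n2 -> n4 -> n1: 7 + 2 + 11 = 20
n0 -> n4 -> n2 -> n1: 7 + 2 + 2 = 11
n0 -> n4 -> n1: 7 + 11 = 18
Best route has total 9.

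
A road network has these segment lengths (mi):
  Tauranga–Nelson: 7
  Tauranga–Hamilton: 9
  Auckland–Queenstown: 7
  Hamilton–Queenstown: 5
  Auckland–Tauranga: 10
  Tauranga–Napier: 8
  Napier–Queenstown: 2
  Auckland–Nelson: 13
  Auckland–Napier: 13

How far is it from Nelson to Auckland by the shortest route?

13

Some routes from Nelson to Auckland:
Nelson - Auckland: 13
Nelson - Tauranga - Napier - Queenstown - Auckland: 7 + 8 + 2 + 7 = 24
Nelson - Tauranga - Auckland: 7 + 10 = 17
The minimum is 13 mi.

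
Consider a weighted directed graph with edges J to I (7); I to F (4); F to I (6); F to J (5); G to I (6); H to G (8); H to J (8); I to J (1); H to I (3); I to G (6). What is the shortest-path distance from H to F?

7

Routes from H to F:
H - G - I - F: 8 + 6 + 4 = 18
H - J - I - F: 8 + 7 + 4 = 19
H - I - F: 3 + 4 = 7
Shortest: 7.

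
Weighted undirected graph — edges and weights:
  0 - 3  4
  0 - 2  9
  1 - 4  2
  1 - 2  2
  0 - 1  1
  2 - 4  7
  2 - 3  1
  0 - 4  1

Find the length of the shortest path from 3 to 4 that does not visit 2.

Routes from 3 to 4 avoiding 2:
3 → 0 → 4: 4 + 1 = 5
3 → 0 → 1 → 4: 4 + 1 + 2 = 7
The minimum is 5.

5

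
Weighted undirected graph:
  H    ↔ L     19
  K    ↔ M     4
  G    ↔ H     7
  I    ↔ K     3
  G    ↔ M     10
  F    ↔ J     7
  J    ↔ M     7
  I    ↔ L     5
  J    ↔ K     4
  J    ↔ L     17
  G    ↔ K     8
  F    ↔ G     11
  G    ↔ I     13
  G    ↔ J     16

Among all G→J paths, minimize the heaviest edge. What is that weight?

A few of the G→J routes:
G-I-K-M-J: max(13, 3, 4, 7) = 13
G-M-K-J: max(10, 4, 4) = 10
G-K-J: max(8, 4) = 8
G-K-M-J: max(8, 4, 7) = 8
G-M-J: max(10, 7) = 10
G-F-J: max(11, 7) = 11
Best route has worst link 8.

8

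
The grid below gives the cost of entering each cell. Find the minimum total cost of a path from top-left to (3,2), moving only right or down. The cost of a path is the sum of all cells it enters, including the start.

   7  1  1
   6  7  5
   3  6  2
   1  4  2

18

Take r0c0 r0c1 r0c2 r1c2 r2c2 r3c2 for a total of 7 + 1 + 1 + 5 + 2 + 2 = 18.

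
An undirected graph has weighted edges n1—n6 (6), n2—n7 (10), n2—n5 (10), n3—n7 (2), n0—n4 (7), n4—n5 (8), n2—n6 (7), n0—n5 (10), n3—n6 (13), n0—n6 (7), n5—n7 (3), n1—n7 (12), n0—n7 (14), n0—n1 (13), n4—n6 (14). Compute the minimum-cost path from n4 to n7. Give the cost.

Some routes from n4 to n7:
n4 → n0 → n7: 7 + 14 = 21
n4 → n5 → n2 → n7: 8 + 10 + 10 = 28
n4 → n0 → n6 → n3 → n7: 7 + 7 + 13 + 2 = 29
n4 → n5 → n7: 8 + 3 = 11
n4 → n0 → n5 → n7: 7 + 10 + 3 = 20
n4 → n6 → n3 → n7: 14 + 13 + 2 = 29
Shortest: 11.

11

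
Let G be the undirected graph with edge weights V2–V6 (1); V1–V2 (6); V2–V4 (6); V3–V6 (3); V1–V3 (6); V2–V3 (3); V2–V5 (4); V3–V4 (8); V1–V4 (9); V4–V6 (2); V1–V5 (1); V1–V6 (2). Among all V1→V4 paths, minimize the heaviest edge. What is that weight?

2

A few of the V1→V4 routes:
V1-V6-V3-V2-V4: max(2, 3, 3, 6) = 6
V1-V6-V4: max(2, 2) = 2
V1-V5-V2-V6-V4: max(1, 4, 1, 2) = 4
V1-V5-V2-V3-V6-V4: max(1, 4, 3, 3, 2) = 4
Best route has worst link 2.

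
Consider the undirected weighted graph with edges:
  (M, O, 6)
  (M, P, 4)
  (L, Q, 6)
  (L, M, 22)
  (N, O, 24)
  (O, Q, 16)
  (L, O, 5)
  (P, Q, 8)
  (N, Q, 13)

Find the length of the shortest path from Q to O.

Some routes from Q to O:
Q → P → M → O: 8 + 4 + 6 = 18
Q → L → O: 6 + 5 = 11
Q → O: 16
The minimum is 11.

11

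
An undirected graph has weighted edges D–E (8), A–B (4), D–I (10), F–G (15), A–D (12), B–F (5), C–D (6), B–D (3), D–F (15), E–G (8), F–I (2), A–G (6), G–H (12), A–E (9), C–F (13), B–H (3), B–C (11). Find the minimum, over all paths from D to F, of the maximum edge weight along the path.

5

A few of the D→F routes:
D - E - G - A - B - F: max(8, 8, 6, 4, 5) = 8
D - B - F: max(3, 5) = 5
D - E - A - B - F: max(8, 9, 4, 5) = 9
Smallest bottleneck: 5.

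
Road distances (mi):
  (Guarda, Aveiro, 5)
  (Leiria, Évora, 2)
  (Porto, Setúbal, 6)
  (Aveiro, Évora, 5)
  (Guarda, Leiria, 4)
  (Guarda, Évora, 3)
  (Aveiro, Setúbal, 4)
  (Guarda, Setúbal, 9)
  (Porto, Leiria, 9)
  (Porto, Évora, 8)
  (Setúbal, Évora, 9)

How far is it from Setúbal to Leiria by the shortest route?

11

A few of the Setúbal→Leiria routes:
Setúbal → Aveiro → Guarda → Évora → Leiria: 4 + 5 + 3 + 2 = 14
Setúbal → Guarda → Leiria: 9 + 4 = 13
Setúbal → Guarda → Évora → Leiria: 9 + 3 + 2 = 14
Setúbal → Évora → Leiria: 9 + 2 = 11
Setúbal → Aveiro → Évora → Leiria: 4 + 5 + 2 = 11
Setúbal → Aveiro → Guarda → Leiria: 4 + 5 + 4 = 13
The minimum is 11 mi.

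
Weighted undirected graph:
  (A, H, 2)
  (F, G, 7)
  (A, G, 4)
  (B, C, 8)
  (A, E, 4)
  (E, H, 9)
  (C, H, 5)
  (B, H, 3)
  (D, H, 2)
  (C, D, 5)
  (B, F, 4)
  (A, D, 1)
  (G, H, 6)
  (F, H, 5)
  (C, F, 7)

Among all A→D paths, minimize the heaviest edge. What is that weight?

A few of the A→D routes:
A→H→D: max(2, 2) = 2
A→H→C→D: max(2, 5, 5) = 5
A→D: max(1) = 1
Smallest bottleneck: 1.

1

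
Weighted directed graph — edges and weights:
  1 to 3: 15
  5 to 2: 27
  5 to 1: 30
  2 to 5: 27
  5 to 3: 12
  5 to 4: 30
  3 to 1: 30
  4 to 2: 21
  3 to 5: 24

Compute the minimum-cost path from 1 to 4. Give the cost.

69

Candidate routes:
1 → 3 → 5 → 4: 15 + 24 + 30 = 69
Best route has total 69.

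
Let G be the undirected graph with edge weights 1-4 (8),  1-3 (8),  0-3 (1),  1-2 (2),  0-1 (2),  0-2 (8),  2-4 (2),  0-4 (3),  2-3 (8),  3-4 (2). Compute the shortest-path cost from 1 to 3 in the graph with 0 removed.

Comparing a few candidate routes:
1→3: 8
1→2→4→3: 2 + 2 + 2 = 6
1→4→3: 8 + 2 = 10
The minimum is 6.

6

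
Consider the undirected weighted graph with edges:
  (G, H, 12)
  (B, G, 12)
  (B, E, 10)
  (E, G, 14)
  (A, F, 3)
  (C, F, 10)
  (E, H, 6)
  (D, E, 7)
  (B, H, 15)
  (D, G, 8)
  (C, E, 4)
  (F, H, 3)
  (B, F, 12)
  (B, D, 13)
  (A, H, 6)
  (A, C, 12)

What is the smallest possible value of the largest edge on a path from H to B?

A few of the H→B routes:
H → F → A → C → E → D → G → B: max(3, 3, 12, 4, 7, 8, 12) = 12
H → E → B: max(6, 10) = 10
H → A → F → C → E → B: max(6, 3, 10, 4, 10) = 10
H → F → A → C → E → B: max(3, 3, 12, 4, 10) = 12
H → F → C → E → B: max(3, 10, 4, 10) = 10
The minimum achievable maximum is 10.

10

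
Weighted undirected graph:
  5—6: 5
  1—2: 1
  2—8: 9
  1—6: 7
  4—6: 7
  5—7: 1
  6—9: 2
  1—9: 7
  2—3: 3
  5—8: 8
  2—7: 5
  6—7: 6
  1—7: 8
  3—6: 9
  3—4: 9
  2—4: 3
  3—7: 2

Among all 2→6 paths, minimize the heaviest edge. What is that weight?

5

Some routes from 2 to 6:
2→3→7→5→6: max(3, 2, 1, 5) = 5
2→7→5→6: max(5, 1, 5) = 5
2→3→7→6: max(3, 2, 6) = 6
Smallest bottleneck: 5.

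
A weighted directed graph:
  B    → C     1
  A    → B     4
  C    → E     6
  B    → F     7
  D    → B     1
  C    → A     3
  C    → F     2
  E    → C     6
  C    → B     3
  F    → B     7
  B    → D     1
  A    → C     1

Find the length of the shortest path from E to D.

10

Paths from E to D:
E-C-A-B-D: 6 + 3 + 4 + 1 = 14
E-C-B-D: 6 + 3 + 1 = 10
E-C-F-B-D: 6 + 2 + 7 + 1 = 16
The minimum is 10.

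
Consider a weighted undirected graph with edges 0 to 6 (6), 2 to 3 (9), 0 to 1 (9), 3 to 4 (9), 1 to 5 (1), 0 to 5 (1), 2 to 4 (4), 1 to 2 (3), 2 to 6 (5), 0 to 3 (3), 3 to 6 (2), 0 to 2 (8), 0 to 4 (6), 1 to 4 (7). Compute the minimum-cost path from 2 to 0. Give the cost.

Comparing a few candidate routes:
2 - 6 - 0: 5 + 6 = 11
2 - 6 - 3 - 0: 5 + 2 + 3 = 10
2 - 1 - 5 - 0: 3 + 1 + 1 = 5
2 - 0: 8
2 - 4 - 0: 4 + 6 = 10
Shortest: 5.

5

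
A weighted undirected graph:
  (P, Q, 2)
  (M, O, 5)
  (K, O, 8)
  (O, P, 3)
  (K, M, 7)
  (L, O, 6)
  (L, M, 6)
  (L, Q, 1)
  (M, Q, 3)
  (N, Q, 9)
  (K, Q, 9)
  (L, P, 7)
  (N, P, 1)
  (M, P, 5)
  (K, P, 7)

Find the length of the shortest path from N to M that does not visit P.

Comparing a few candidate routes:
N -> Q -> M: 9 + 3 = 12
N -> Q -> L -> O -> M: 9 + 1 + 6 + 5 = 21
N -> Q -> L -> M: 9 + 1 + 6 = 16
Shortest: 12.

12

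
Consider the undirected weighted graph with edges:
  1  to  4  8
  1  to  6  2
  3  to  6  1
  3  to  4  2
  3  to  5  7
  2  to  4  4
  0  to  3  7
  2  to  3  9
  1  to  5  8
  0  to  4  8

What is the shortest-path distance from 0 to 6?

Checking several routes:
0→3→6: 7 + 1 = 8
0→3→4→1→6: 7 + 2 + 8 + 2 = 19
0→4→3→6: 8 + 2 + 1 = 11
0→4→2→3→6: 8 + 4 + 9 + 1 = 22
0→4→1→6: 8 + 8 + 2 = 18
Shortest: 8.

8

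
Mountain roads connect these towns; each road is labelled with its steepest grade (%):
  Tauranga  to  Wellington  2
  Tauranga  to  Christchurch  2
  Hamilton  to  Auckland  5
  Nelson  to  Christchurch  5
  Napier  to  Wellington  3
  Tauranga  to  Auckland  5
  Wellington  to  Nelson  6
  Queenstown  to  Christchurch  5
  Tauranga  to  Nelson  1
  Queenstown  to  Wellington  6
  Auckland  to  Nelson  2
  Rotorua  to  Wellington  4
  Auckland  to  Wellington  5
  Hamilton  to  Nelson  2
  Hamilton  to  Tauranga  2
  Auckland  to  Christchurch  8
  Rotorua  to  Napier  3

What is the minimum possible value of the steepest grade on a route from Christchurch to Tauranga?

2

Some routes from Christchurch to Tauranga:
Christchurch -> Nelson -> Hamilton -> Auckland -> Tauranga: max(5, 2, 5, 5) = 5
Christchurch -> Nelson -> Tauranga: max(5, 1) = 5
Christchurch -> Nelson -> Hamilton -> Tauranga: max(5, 2, 2) = 5
Christchurch -> Tauranga: max(2) = 2
Smallest bottleneck: 2%.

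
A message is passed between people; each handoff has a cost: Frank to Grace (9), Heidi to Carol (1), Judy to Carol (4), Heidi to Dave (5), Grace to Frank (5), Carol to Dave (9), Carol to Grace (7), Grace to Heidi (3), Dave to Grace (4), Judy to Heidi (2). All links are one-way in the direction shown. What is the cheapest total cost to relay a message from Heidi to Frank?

13

Routes from Heidi to Frank:
Heidi -> Carol -> Dave -> Grace -> Frank: 1 + 9 + 4 + 5 = 19
Heidi -> Dave -> Grace -> Frank: 5 + 4 + 5 = 14
Heidi -> Carol -> Grace -> Frank: 1 + 7 + 5 = 13
The minimum is 13.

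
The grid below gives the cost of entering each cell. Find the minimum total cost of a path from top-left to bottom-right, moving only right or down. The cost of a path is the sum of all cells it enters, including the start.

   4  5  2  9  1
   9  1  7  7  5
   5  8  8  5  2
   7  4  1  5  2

Best path: r0c0 → r0c1 → r0c2 → r0c3 → r0c4 → r1c4 → r2c4 → r3c4
Cost: 4 + 5 + 2 + 9 + 1 + 5 + 2 + 2 = 30

30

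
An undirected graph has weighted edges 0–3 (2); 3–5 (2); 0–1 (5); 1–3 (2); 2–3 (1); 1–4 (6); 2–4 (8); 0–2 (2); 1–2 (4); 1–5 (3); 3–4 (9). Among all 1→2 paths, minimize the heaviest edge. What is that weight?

Comparing a few candidate routes:
1 → 3 → 2: max(2, 1) = 2
1 → 5 → 3 → 0 → 2: max(3, 2, 2, 2) = 3
1 → 3 → 0 → 2: max(2, 2, 2) = 2
Best route has worst link 2.

2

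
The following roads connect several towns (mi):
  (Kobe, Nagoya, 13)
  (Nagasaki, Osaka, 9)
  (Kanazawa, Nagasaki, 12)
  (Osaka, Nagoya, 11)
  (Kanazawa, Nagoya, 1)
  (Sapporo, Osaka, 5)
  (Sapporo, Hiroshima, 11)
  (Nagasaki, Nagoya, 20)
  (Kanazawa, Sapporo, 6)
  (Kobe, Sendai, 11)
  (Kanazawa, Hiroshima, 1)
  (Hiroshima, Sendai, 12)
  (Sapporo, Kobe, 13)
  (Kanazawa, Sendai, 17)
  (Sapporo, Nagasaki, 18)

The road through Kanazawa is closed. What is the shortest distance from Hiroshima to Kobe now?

Routes from Hiroshima to Kobe avoiding Kanazawa:
Hiroshima -> Sapporo -> Kobe: 11 + 13 = 24
Hiroshima -> Sapporo -> Osaka -> Nagasaki -> Nagoya -> Kobe: 11 + 5 + 9 + 20 + 13 = 58
Hiroshima -> Sapporo -> Osaka -> Nagoya -> Kobe: 11 + 5 + 11 + 13 = 40
Hiroshima -> Sendai -> Kobe: 12 + 11 = 23
Hiroshima -> Sapporo -> Nagasaki -> Nagoya -> Kobe: 11 + 18 + 20 + 13 = 62
Hiroshima -> Sapporo -> Nagasaki -> Osaka -> Nagoya -> Kobe: 11 + 18 + 9 + 11 + 13 = 62
Best route has total 23 mi.

23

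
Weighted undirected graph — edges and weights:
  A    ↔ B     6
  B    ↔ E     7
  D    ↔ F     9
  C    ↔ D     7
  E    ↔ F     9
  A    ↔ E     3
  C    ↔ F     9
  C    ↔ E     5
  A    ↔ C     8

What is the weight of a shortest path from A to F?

12

Checking several routes:
A → C → E → F: 8 + 5 + 9 = 22
A → E → F: 3 + 9 = 12
A → E → C → F: 3 + 5 + 9 = 17
A → C → F: 8 + 9 = 17
A → B → E → F: 6 + 7 + 9 = 22
Best route has total 12.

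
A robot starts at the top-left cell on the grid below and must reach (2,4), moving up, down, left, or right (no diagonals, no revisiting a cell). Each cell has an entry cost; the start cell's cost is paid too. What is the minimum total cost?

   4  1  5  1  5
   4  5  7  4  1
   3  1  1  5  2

Cheapest: (0,0) (0,1) (0,2) (0,3) (1,3) (1,4) (2,4)
  4 + 1 + 5 + 1 + 4 + 1 + 2 = 18

18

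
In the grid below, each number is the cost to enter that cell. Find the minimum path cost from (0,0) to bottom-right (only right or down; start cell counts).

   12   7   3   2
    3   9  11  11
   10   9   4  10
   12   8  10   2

Cheapest: r0c0 -> r0c1 -> r0c2 -> r0c3 -> r1c3 -> r2c3 -> r3c3
  12 + 7 + 3 + 2 + 11 + 10 + 2 = 47

47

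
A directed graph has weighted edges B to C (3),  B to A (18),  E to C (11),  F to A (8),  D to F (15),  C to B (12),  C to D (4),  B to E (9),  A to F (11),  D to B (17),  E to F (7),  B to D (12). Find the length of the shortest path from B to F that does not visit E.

Candidate routes:
B -> C -> D -> F: 3 + 4 + 15 = 22
B -> A -> F: 18 + 11 = 29
B -> D -> F: 12 + 15 = 27
Best route has total 22.

22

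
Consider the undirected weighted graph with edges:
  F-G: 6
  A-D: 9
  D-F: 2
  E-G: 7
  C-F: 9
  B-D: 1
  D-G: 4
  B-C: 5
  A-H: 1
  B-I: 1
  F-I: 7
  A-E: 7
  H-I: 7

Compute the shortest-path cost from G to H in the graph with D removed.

15

Routes from G to H avoiding D:
G → F → C → B → I → H: 6 + 9 + 5 + 1 + 7 = 28
G → E → A → H: 7 + 7 + 1 = 15
G → F → I → H: 6 + 7 + 7 = 20
The minimum is 15.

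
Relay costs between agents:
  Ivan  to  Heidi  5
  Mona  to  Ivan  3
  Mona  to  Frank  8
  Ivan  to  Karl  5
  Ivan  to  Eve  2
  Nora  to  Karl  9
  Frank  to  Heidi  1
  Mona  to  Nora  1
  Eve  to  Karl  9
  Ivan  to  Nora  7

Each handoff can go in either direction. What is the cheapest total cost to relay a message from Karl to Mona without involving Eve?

8

Checking several routes:
Karl - Ivan - Nora - Mona: 5 + 7 + 1 = 13
Karl - Ivan - Mona: 5 + 3 = 8
Karl - Nora - Mona: 9 + 1 = 10
Karl - Ivan - Heidi - Frank - Mona: 5 + 5 + 1 + 8 = 19
Best route has total 8.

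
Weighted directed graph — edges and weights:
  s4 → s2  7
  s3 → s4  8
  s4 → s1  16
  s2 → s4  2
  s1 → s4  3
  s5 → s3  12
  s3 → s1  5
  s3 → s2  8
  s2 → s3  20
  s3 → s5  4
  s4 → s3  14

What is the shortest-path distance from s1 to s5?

21

Paths from s1 to s5:
s1-s4-s2-s3-s5: 3 + 7 + 20 + 4 = 34
s1-s4-s3-s5: 3 + 14 + 4 = 21
The minimum is 21.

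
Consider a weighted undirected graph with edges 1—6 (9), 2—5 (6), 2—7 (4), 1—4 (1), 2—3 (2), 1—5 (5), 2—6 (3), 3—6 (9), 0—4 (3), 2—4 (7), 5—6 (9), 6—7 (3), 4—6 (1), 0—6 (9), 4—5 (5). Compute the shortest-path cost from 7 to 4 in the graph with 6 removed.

11

Paths from 7 to 4 avoiding 6:
7→2→4: 4 + 7 = 11
7→2→5→1→4: 4 + 6 + 5 + 1 = 16
7→2→5→4: 4 + 6 + 5 = 15
The minimum is 11.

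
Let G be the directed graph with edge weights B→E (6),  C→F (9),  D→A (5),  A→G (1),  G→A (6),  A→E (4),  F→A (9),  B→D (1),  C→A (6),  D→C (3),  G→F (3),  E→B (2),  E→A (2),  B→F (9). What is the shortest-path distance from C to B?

12

Paths from C to B:
C → A → E → B: 6 + 4 + 2 = 12
C → F → A → E → B: 9 + 9 + 4 + 2 = 24
Shortest: 12.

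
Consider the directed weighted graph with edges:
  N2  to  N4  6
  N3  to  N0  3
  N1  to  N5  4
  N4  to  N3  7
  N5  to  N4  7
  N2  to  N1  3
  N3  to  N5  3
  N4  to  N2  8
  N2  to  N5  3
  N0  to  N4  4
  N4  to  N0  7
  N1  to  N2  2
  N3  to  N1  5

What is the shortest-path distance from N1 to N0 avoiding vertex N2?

Routes from N1 to N0 avoiding N2:
N1 - N5 - N4 - N0: 4 + 7 + 7 = 18
N1 - N5 - N4 - N3 - N0: 4 + 7 + 7 + 3 = 21
Best route has total 18.

18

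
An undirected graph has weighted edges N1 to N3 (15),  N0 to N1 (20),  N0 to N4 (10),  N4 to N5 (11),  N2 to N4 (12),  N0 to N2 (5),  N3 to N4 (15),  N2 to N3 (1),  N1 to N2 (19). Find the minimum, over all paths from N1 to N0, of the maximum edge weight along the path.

15

Checking several routes:
N1 → N3 → N4 → N2 → N0: max(15, 15, 12, 5) = 15
N1 → N3 → N4 → N0: max(15, 15, 10) = 15
N1 → N3 → N2 → N4 → N0: max(15, 1, 12, 10) = 15
N1 → N3 → N2 → N0: max(15, 1, 5) = 15
Best route has worst link 15.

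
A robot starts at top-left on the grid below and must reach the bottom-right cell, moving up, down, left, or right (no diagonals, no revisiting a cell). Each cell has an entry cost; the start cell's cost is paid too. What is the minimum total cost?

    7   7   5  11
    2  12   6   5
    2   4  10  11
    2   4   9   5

31

Path [0,0] [1,0] [2,0] [3,0] [3,1] [3,2] [3,3]: 7 + 2 + 2 + 2 + 4 + 9 + 5 = 31.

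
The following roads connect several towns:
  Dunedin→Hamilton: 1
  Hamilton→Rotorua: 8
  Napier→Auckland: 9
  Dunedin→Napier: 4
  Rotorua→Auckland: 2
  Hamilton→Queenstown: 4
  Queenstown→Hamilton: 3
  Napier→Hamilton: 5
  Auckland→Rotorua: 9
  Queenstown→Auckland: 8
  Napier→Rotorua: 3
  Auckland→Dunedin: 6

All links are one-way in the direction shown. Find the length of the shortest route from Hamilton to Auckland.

10

Candidate routes:
Hamilton - Rotorua - Auckland: 8 + 2 = 10
Hamilton - Queenstown - Auckland: 4 + 8 = 12
Shortest: 10.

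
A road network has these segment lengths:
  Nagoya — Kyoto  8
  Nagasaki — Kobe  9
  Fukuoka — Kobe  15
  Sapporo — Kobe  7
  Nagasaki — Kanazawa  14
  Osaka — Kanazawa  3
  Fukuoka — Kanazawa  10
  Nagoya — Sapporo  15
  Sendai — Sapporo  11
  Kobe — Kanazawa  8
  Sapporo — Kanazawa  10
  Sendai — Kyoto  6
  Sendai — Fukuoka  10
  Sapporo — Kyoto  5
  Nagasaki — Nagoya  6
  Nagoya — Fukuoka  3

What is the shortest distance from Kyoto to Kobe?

12

Checking several routes:
Kyoto → Sapporo → Kobe: 5 + 7 = 12
Kyoto → Nagoya → Nagasaki → Kobe: 8 + 6 + 9 = 23
Kyoto → Sapporo → Kanazawa → Kobe: 5 + 10 + 8 = 23
Best route has total 12.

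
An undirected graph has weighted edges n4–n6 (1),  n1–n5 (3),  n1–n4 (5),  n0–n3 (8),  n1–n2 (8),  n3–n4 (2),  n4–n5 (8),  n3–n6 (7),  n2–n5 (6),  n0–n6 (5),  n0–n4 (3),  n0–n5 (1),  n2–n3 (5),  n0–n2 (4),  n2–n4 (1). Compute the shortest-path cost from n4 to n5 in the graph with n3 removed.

4

Some routes from n4 to n5 avoiding n3:
n4-n0-n5: 3 + 1 = 4
n4-n1-n5: 5 + 3 = 8
n4-n2-n5: 1 + 6 = 7
n4-n2-n0-n5: 1 + 4 + 1 = 6
n4-n6-n0-n5: 1 + 5 + 1 = 7
The minimum is 4.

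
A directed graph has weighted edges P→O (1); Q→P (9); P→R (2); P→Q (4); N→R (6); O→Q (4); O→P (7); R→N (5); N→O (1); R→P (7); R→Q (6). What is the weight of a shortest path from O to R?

9

Routes from O to R:
O -> P -> R: 7 + 2 = 9
O -> Q -> P -> R: 4 + 9 + 2 = 15
Shortest: 9.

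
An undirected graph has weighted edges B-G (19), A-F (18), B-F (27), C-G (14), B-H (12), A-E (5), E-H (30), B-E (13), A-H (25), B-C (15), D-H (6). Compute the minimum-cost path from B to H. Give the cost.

12

A few of the B→H routes:
B→F→A→H: 27 + 18 + 25 = 70
B→H: 12
B→E→A→H: 13 + 5 + 25 = 43
B→E→H: 13 + 30 = 43
Shortest: 12.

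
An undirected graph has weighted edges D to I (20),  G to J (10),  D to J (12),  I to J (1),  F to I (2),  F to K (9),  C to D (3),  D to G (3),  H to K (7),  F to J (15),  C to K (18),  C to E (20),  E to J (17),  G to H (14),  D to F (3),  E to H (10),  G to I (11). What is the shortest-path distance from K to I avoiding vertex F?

A few of the K→I routes:
K -> H -> G -> J -> I: 7 + 14 + 10 + 1 = 32
K -> H -> G -> I: 7 + 14 + 11 = 32
K -> C -> D -> G -> I: 18 + 3 + 3 + 11 = 35
K -> C -> D -> G -> J -> I: 18 + 3 + 3 + 10 + 1 = 35
K -> C -> D -> J -> I: 18 + 3 + 12 + 1 = 34
The minimum is 32.

32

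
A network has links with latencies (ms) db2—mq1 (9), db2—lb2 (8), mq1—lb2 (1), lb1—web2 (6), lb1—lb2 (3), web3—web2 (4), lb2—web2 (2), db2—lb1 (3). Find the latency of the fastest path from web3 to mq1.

7

Comparing a few candidate routes:
web3 - web2 - lb2 - lb1 - db2 - mq1: 4 + 2 + 3 + 3 + 9 = 21
web3 - web2 - lb1 - db2 - mq1: 4 + 6 + 3 + 9 = 22
web3 - web2 - lb1 - lb2 - mq1: 4 + 6 + 3 + 1 = 14
web3 - web2 - lb1 - db2 - lb2 - mq1: 4 + 6 + 3 + 8 + 1 = 22
web3 - web2 - lb2 - mq1: 4 + 2 + 1 = 7
Shortest: 7 ms.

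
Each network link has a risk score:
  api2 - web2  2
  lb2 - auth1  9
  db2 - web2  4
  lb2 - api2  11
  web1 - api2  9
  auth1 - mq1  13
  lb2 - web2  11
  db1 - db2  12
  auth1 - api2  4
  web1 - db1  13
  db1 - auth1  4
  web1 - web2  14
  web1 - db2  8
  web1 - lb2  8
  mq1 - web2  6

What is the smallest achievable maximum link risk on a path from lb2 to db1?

A few of the lb2→db1 routes:
lb2 → web1 → api2 → auth1 → db1: max(8, 9, 4, 4) = 9
lb2 → auth1 → db1: max(9, 4) = 9
lb2 → web1 → db2 → web2 → api2 → auth1 → db1: max(8, 8, 4, 2, 4, 4) = 8
lb2 → api2 → auth1 → db1: max(11, 4, 4) = 11
Smallest bottleneck: 8.

8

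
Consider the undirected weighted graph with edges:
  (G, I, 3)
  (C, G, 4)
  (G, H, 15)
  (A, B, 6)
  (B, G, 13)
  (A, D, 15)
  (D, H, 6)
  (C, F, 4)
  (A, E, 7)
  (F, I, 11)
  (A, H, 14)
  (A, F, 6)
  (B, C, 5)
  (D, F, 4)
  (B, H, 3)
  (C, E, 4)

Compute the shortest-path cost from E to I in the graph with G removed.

Checking several routes:
E -> A -> F -> I: 7 + 6 + 11 = 24
E -> C -> F -> I: 4 + 4 + 11 = 19
E -> C -> B -> H -> D -> F -> I: 4 + 5 + 3 + 6 + 4 + 11 = 33
E -> C -> B -> A -> F -> I: 4 + 5 + 6 + 6 + 11 = 32
The minimum is 19.

19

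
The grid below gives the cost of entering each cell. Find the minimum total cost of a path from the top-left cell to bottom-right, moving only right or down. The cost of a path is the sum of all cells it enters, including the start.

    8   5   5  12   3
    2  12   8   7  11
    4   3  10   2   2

31

Take r0c0→r1c0→r2c0→r2c1→r2c2→r2c3→r2c4 for a total of 8 + 2 + 4 + 3 + 10 + 2 + 2 = 31.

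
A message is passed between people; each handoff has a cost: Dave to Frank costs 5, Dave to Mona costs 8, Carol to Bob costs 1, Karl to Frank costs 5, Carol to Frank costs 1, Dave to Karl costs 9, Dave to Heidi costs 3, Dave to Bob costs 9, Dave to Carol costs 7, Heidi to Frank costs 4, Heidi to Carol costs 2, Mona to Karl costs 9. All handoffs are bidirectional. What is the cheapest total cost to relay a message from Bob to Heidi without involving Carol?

12

Routes from Bob to Heidi avoiding Carol:
Bob→Dave→Heidi: 9 + 3 = 12
Bob→Dave→Mona→Karl→Frank→Heidi: 9 + 8 + 9 + 5 + 4 = 35
Bob→Dave→Karl→Frank→Heidi: 9 + 9 + 5 + 4 = 27
Bob→Dave→Frank→Heidi: 9 + 5 + 4 = 18
Best route has total 12.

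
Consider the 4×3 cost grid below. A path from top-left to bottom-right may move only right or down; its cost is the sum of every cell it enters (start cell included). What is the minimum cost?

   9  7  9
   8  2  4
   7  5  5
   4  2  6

31

Take r0c0 -> r0c1 -> r1c1 -> r2c1 -> r3c1 -> r3c2 for a total of 9 + 7 + 2 + 5 + 2 + 6 = 31.
For comparison, the top-then-right route costs 40.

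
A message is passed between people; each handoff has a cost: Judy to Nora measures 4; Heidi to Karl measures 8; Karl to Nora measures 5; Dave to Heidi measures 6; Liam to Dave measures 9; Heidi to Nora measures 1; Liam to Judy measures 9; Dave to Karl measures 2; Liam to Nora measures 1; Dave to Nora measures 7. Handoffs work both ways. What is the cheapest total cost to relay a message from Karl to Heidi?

Comparing a few candidate routes:
Karl-Dave-Heidi: 2 + 6 = 8
Karl-Dave-Nora-Heidi: 2 + 7 + 1 = 10
Karl-Heidi: 8
Karl-Dave-Liam-Nora-Heidi: 2 + 9 + 1 + 1 = 13
Karl-Nora-Heidi: 5 + 1 = 6
Karl-Nora-Dave-Heidi: 5 + 7 + 6 = 18
Best route has total 6.

6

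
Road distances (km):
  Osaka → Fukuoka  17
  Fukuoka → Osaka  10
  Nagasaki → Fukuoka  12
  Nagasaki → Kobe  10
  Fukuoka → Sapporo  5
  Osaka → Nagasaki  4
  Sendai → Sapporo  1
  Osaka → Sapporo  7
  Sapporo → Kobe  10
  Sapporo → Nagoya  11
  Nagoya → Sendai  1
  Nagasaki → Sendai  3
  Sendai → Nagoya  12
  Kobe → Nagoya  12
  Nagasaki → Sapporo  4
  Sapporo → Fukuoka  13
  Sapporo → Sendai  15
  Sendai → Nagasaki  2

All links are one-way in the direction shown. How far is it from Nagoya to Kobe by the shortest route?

Candidate routes:
Nagoya - Sendai - Sapporo - Fukuoka - Osaka - Nagasaki - Kobe: 1 + 1 + 13 + 10 + 4 + 10 = 39
Nagoya - Sendai - Sapporo - Kobe: 1 + 1 + 10 = 12
Nagoya - Sendai - Nagasaki - Fukuoka - Osaka - Sapporo - Kobe: 1 + 2 + 12 + 10 + 7 + 10 = 42
Nagoya - Sendai - Nagasaki - Fukuoka - Sapporo - Kobe: 1 + 2 + 12 + 5 + 10 = 30
Nagoya - Sendai - Nagasaki - Sapporo - Kobe: 1 + 2 + 4 + 10 = 17
Nagoya - Sendai - Nagasaki - Kobe: 1 + 2 + 10 = 13
Best route has total 12 km.

12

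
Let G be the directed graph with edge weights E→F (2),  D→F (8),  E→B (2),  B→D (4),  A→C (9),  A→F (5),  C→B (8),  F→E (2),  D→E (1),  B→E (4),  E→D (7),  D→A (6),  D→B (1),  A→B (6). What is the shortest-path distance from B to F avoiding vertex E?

Routes from B to F avoiding E:
B→D→F: 4 + 8 = 12
B→D→A→F: 4 + 6 + 5 = 15
The minimum is 12.

12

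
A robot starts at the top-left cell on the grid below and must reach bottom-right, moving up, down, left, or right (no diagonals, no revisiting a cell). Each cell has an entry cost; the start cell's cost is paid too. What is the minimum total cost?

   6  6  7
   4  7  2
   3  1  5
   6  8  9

28

One optimal route is (0,0)→(1,0)→(2,0)→(2,1)→(2,2)→(3,2).
Its cost is 6 + 4 + 3 + 1 + 5 + 9 = 28.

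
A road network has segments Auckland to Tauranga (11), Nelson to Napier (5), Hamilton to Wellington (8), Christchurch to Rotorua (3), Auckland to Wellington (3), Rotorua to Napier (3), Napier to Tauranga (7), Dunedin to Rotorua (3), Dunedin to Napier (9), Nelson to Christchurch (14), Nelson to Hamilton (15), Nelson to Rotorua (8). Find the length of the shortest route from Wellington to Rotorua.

Some routes from Wellington to Rotorua:
Wellington-Hamilton-Nelson-Napier-Dunedin-Rotorua: 8 + 15 + 5 + 9 + 3 = 40
Wellington-Hamilton-Nelson-Napier-Rotorua: 8 + 15 + 5 + 3 = 31
Wellington-Hamilton-Nelson-Rotorua: 8 + 15 + 8 = 31
Wellington-Auckland-Tauranga-Napier-Dunedin-Rotorua: 3 + 11 + 7 + 9 + 3 = 33
Wellington-Auckland-Tauranga-Napier-Nelson-Rotorua: 3 + 11 + 7 + 5 + 8 = 34
Wellington-Auckland-Tauranga-Napier-Rotorua: 3 + 11 + 7 + 3 = 24
Shortest: 24 km.

24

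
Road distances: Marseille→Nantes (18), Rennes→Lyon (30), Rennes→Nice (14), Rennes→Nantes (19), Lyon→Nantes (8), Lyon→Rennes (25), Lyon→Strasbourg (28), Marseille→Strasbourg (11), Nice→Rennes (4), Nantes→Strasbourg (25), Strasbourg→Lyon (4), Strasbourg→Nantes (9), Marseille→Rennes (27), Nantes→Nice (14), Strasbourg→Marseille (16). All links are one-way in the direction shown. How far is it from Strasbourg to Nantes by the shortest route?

9

A few of the Strasbourg→Nantes routes:
Strasbourg→Lyon→Nantes: 4 + 8 = 12
Strasbourg→Nantes: 9
Strasbourg→Marseille→Nantes: 16 + 18 = 34
Shortest: 9.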